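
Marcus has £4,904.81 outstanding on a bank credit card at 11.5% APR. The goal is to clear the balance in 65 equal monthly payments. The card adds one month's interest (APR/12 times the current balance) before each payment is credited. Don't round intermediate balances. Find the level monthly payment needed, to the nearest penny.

£101.73

Monthly rate r = 11.5%/12 = 0.958333% = 0.00958333.
Level-payment amortization: P = B₀·r / (1 − (1+r)^(−n)) = 4904.81·0.00958333 / (1 − 1.00958^(−65)).
Denominator 1 − (1+r)^(−65) = 0.46202909.
P = 47.0044 / 0.46202909 ≈ 101.73.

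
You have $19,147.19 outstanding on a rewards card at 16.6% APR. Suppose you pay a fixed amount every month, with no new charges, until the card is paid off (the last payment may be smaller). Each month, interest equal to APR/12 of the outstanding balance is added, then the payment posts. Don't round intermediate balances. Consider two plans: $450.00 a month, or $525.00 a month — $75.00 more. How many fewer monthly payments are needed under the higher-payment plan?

Monthly rate r = 16.6%/12 = 1.38333% = 0.0138333.
At $450.00/mo: n = ⌈−ln(1 − rB₀/P)/ln(1+r)⌉ = 65 payments (last $292.90); total interest = total paid − $19,147.19 = $9,945.71.
At $525.00/mo: 52 payments (last $59.59); total interest $7,687.40.
Payments saved = 65 − 52 = 13.

13 fewer payments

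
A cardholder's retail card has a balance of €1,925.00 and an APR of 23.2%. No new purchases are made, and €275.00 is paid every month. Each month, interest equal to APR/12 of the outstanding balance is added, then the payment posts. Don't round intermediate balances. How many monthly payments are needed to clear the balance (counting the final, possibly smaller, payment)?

Monthly rate r = 23.2%/12 = 1.93333% = 0.0193333.
Recurrence: B ← B·(1+r) − €275.00.
Month 1: interest €37.22; balance after payment €1,687.22.
Month 2: interest €32.62; balance after payment €1,444.84.
Closed form: n = −ln(1 − rB₀/P)/ln(1+r) = −ln(0.86467)/ln(1.01933) ≈ 7.594, so the balance reaches zero during payment 8.

8 months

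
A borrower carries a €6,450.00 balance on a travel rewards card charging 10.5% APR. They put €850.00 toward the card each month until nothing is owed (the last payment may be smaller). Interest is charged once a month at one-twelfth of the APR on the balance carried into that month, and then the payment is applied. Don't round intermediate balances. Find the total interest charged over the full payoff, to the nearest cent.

Monthly rate r = 10.5%/12 = 0.875% = 0.00875.
Payoff takes n = ⌈−ln(1 − rB₀/P)/ln(1+r)⌉ = ⌈7.886⌉ = 8 payments; the last is €753.64.
Total paid = 7·€850.00 + €753.64 = €6,703.64.
Total interest = total paid − principal = €6,703.64 − €6,450.00 = €253.64.

€253.64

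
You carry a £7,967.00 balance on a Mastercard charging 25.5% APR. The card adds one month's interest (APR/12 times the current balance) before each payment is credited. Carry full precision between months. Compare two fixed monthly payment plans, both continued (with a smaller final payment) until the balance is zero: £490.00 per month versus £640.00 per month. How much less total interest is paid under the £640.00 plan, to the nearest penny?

Monthly rate r = 25.5%/12 = 2.125% = 0.02125.
At £490.00/mo: n = ⌈−ln(1 − rB₀/P)/ln(1+r)⌉ = 21 payments (last £78.71); total interest = total paid − £7,967.00 = £1,911.71.
At £640.00/mo: 15 payments (last £393.05); total interest £1,386.05.
Interest saved = £1,911.71 − £1,386.05 = £525.66.

£525.66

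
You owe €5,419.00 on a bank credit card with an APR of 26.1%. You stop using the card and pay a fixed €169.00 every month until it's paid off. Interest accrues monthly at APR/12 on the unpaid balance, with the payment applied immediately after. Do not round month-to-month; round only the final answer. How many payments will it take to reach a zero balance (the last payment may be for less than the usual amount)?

Monthly rate r = 26.1%/12 = 2.175% = 0.02175.
Recurrence: B ← B·(1+r) − €169.00.
Month 1: interest €117.86; balance after payment €5,367.86.
Month 2: interest €116.75; balance after payment €5,315.61.
Closed form: n = −ln(1 − rB₀/P)/ln(1+r) = −ln(0.30258)/ln(1.02175) ≈ 55.556, so the balance reaches zero during payment 56.

56 payments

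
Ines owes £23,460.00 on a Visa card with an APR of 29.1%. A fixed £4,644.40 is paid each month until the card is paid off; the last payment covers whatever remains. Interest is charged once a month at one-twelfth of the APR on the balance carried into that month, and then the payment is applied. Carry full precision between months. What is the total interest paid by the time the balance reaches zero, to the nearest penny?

Monthly rate r = 29.1%/12 = 2.425% = 0.02425.
Payoff takes n = ⌈−ln(1 − rB₀/P)/ln(1+r)⌉ = ⌈5.454⌉ = 6 payments; the last is £2,120.16.
Total paid = 5·£4,644.40 + £2,120.16 = £25,342.16.
Total interest = total paid − principal = £25,342.16 − £23,460.00 = £1,882.16.

£1,882.16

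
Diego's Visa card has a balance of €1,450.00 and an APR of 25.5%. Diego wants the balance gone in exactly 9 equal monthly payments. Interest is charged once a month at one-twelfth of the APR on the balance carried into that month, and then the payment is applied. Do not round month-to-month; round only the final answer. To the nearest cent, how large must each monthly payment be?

Monthly rate r = 25.5%/12 = 2.125% = 0.02125.
Level-payment amortization: P = B₀·r / (1 − (1+r)^(−n)) = 1450.00·0.02125 / (1 − 1.02125^(−9)).
Denominator 1 − (1+r)^(−9) = 0.172417356.
P = 30.8125 / 0.172417356 ≈ 178.71.

€178.71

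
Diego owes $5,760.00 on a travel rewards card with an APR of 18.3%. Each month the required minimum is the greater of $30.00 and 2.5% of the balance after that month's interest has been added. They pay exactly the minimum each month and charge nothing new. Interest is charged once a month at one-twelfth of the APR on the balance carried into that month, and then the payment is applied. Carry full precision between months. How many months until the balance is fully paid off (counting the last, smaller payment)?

Monthly rate r = 18.3%/12 = 1.525% = 0.01525.
While 2.5% of the post-interest balance exceeds $30.00, each month B ← (B·(1+r))·(1 − 0.025), i.e. B shrinks by the factor (1+r)·0.975 = 0.98987.
This holds for months 1–156. Entering month 157 the balance is $1,176.33; 2.5% of the post-interest balance is now below $30.00, so the flat $30.00 minimum applies from here.
From month 157 a fixed $30.00 at rate r clears $1,176.33 in 61 more payments. Total: 156 + 61 = 217 months.

217 months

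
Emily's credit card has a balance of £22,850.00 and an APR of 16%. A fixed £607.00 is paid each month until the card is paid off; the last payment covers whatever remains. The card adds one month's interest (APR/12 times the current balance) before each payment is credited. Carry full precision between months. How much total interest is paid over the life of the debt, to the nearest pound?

Monthly rate r = 16%/12 = 1.33333% = 0.0133333.
Payoff takes n = ⌈−ln(1 − rB₀/P)/ln(1+r)⌉ = ⌈52.623⌉ = 53 payments; the last is £378.88.
Total paid = 52·£607.00 + £378.88 = £31,942.88.
Total interest = total paid − principal = £31,942.88 − £22,850.00 = £9,092.88.

£9,093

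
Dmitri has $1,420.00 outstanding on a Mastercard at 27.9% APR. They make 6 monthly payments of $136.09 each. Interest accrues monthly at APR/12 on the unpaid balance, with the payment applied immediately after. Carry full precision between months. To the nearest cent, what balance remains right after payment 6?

$764.47

Monthly rate r = 27.9%/12 = 2.325% = 0.02325.
Each month: B ← B·(1+r) − $136.09.
Month 1: interest $33.02; balance after payment $1,316.93.
Month 2: interest $30.62; balance after payment $1,211.45.
Month 3: interest $28.17; balance after payment $1,103.53.
Month 4: interest $25.66; balance after payment $993.10.
Month 5: interest $23.09; balance after payment $880.10.
Month 6: interest $20.46; balance after payment $764.47.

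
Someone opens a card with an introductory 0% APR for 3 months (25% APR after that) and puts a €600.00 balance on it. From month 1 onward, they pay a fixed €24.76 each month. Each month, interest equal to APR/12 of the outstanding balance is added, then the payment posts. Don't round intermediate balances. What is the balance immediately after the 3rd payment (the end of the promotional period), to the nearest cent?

Promo months 1–3 at r₀ = 0%/12 = 0; months 4+ at r₁ = 25%/12 = 0.0208333.
After month 3 (no interest yet): B = €600.00 − 3·€24.76 = €525.72.

€525.72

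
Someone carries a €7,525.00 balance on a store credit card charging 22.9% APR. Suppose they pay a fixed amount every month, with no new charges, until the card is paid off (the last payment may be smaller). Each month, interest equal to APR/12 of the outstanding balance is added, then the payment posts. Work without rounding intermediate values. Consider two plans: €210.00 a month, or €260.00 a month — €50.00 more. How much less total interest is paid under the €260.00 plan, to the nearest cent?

€1,737.28

Monthly rate r = 22.9%/12 = 1.90833% = 0.0190833.
At €210.00/mo: n = ⌈−ln(1 − rB₀/P)/ln(1+r)⌉ = 61 payments (last €191.57); total interest = total paid − €7,525.00 = €5,266.57.
At €260.00/mo: 43 payments (last €134.29); total interest €3,529.29.
Interest saved = €5,266.57 − €3,529.29 = €1,737.28.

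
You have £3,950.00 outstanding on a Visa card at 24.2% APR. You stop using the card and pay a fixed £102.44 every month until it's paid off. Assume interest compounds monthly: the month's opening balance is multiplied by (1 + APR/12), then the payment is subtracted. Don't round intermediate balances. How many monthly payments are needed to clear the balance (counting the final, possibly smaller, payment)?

Monthly rate r = 24.2%/12 = 2.01667% = 0.0201667.
Recurrence: B ← B·(1+r) − £102.44.
Month 1: interest £79.66; balance after payment £3,927.22.
Month 2: interest £79.20; balance after payment £3,903.98.
Closed form: n = −ln(1 − rB₀/P)/ln(1+r) = −ln(0.22239)/ln(1.02017) ≈ 75.294, so the balance reaches zero during payment 76.

76 payments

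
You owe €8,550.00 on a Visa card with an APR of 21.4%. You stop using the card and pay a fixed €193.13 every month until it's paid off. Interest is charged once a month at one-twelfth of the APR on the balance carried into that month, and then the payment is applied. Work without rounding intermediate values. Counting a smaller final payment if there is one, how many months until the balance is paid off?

Monthly rate r = 21.4%/12 = 1.78333% = 0.0178333.
Recurrence: B ← B·(1+r) − €193.13.
Month 1: interest €152.47; balance after payment €8,509.35.
Month 2: interest €151.75; balance after payment €8,467.96.
Closed form: n = −ln(1 − rB₀/P)/ln(1+r) = −ln(0.21051)/ln(1.01783) ≈ 88.155, so the balance reaches zero during payment 89.

89 payments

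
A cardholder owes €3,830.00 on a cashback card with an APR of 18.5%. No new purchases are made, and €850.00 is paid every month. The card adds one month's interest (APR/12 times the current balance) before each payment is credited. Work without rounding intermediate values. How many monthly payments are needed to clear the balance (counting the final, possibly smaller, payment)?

Monthly rate r = 18.5%/12 = 1.54167% = 0.0154167.
Recurrence: B ← B·(1+r) − €850.00.
Month 1: interest €59.05; balance after payment €3,039.05.
Month 2: interest €46.85; balance after payment €2,235.90.
Month 3: interest €34.47; balance after payment €1,420.37.
Month 4: interest €21.90; balance after payment €592.27.
Month 5: interest €9.13; balance after payment €0.00.

5 payments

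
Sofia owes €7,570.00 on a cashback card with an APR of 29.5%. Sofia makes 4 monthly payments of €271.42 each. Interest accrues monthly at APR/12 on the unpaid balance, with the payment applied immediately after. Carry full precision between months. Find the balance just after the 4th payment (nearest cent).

Monthly rate r = 29.5%/12 = 2.45833% = 0.0245833.
Each month: B ← B·(1+r) − €271.42.
Month 1: interest €186.10; balance after payment €7,484.68.
Month 2: interest €184.00; balance after payment €7,397.25.
Month 3: interest €181.85; balance after payment €7,307.68.
Month 4: interest €179.65; balance after payment €7,215.91.

€7,215.91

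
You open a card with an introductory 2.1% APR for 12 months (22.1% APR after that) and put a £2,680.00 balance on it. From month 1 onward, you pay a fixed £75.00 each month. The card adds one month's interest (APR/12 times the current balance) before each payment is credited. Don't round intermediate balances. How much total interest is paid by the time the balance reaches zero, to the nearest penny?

£668.95

Promo months 1–12 at r₀ = 2.1%/12 = 0.00175; months 13+ at r₁ = 22.1%/12 = 0.0184167.
After month 12: iterate B ← B·(1+r₀) − £75.00 for 12 months → £1,828.11.
Then at r₁ with £75.00/mo: n₂ = −ln(1 − r₁·B/P)/ln(1+r₁) ≈ 32.65 → 33 more payments.
Total paid = 44·£75.00 + £48.95 = £3,348.95; interest = £3,348.95 − £2,680.00 = £668.95.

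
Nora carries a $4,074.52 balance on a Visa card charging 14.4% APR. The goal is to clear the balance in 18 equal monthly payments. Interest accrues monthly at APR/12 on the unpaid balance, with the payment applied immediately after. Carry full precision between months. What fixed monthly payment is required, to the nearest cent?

Monthly rate r = 14.4%/12 = 1.2% = 0.012.
Level-payment amortization: P = B₀·r / (1 − (1+r)^(−n)) = 4074.52·0.012 / (1 − 1.012^(−18)).
Denominator 1 − (1+r)^(−18) = 0.193228078.
P = 48.8942 / 0.193228078 ≈ 253.04.

$253.04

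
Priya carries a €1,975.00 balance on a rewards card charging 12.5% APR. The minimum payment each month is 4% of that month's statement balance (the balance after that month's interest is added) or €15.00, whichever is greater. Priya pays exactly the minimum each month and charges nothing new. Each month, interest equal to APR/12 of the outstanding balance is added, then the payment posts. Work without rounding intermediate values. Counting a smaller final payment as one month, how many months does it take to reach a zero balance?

Monthly rate r = 12.5%/12 = 1.04167% = 0.0104167.
While 4% of the post-interest balance exceeds €15.00, each month B ← (B·(1+r))·(1 − 0.04), i.e. B shrinks by the factor (1+r)·0.96 = 0.97.
This holds for months 1–55. Entering month 56 the balance is €369.84; 4% of the post-interest balance is now below €15.00, so the flat €15.00 minimum applies from here.
From month 56 a fixed €15.00 at rate r clears €369.84 in 29 more payments. Total: 55 + 29 = 84 months.

84 months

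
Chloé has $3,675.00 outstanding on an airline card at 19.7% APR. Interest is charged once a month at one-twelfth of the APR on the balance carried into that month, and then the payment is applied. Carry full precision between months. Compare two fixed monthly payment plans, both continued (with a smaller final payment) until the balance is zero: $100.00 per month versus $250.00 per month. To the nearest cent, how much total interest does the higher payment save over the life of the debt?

Monthly rate r = 19.7%/12 = 1.64167% = 0.0164167.
At $100.00/mo: n = ⌈−ln(1 − rB₀/P)/ln(1+r)⌉ = 57 payments (last $78.36); total interest = total paid − $3,675.00 = $2,003.36.
At $250.00/mo: 17 payments (last $240.32); total interest $565.32.
Interest saved = $2,003.36 − $565.32 = $1,438.04.

$1,438.04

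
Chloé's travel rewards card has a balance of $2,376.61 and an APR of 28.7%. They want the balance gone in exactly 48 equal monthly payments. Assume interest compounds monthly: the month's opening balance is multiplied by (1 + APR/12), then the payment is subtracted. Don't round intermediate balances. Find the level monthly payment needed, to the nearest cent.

$83.78

Monthly rate r = 28.7%/12 = 2.39167% = 0.0239167.
Level-payment amortization: P = B₀·r / (1 − (1+r)^(−n)) = 2376.61·0.0239167 / (1 − 1.02392^(−48)).
Denominator 1 − (1+r)^(−48) = 0.678412905.
P = 56.8406 / 0.678412905 ≈ 83.78.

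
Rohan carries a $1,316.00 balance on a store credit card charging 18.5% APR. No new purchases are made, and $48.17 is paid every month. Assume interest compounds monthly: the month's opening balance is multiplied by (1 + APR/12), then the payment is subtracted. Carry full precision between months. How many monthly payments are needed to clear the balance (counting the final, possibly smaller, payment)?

36 months

Monthly rate r = 18.5%/12 = 1.54167% = 0.0154167.
Recurrence: B ← B·(1+r) − $48.17.
Month 1: interest $20.29; balance after payment $1,288.12.
Month 2: interest $19.86; balance after payment $1,259.81.
Closed form: n = −ln(1 − rB₀/P)/ln(1+r) = −ln(0.57882)/ln(1.01542) ≈ 35.739, so the balance reaches zero during payment 36.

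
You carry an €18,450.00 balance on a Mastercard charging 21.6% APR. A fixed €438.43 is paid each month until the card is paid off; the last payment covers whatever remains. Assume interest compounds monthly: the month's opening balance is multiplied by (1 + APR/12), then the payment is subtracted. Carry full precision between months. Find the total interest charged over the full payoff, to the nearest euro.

Monthly rate r = 21.6%/12 = 1.8% = 0.018.
Payoff takes n = ⌈−ln(1 − rB₀/P)/ln(1+r)⌉ = ⌈79.409⌉ = 80 payments; the last is €180.33.
Total paid = 79·€438.43 + €180.33 = €34,816.30.
Total interest = total paid − principal = €34,816.30 − €18,450.00 = €16,366.30.

€16,366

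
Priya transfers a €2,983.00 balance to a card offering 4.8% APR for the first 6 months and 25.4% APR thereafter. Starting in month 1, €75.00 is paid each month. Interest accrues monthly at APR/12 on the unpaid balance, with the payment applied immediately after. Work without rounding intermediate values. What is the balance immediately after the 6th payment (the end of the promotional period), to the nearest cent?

€2,600.79

Promo months 1–6 at r₀ = 4.8%/12 = 0.004; months 7+ at r₁ = 25.4%/12 = 0.0211667.
After month 6: iterate B ← B·(1+r₀) − €75.00 for 6 months → €2,600.79.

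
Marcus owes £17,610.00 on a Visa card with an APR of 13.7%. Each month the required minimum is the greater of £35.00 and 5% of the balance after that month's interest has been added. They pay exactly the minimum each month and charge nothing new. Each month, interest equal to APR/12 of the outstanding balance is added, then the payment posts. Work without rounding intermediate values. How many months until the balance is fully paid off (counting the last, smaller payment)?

Monthly rate r = 13.7%/12 = 1.14167% = 0.0114167.
While 5% of the post-interest balance exceeds £35.00, each month B ← (B·(1+r))·(1 − 0.05), i.e. B shrinks by the factor (1+r)·0.95 = 0.96085.
This holds for months 1–82. Entering month 83 the balance is £665.83; 5% of the post-interest balance is now below £35.00, so the flat £35.00 minimum applies from here.
From month 83 a fixed £35.00 at rate r clears £665.83 in 22 more payments. Total: 82 + 22 = 104 months.

104 months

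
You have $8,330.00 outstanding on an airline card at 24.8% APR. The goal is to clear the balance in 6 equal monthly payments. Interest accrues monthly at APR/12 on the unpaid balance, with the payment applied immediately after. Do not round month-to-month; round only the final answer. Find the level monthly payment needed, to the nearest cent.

Monthly rate r = 24.8%/12 = 2.06667% = 0.0206667.
Level-payment amortization: P = B₀·r / (1 − (1+r)^(−n)) = 8330.00·0.0206667 / (1 − 1.02067^(−6)).
Denominator 1 − (1+r)^(−6) = 0.115502906.
P = 172.153 / 0.115502906 ≈ 1490.47.

$1,490.47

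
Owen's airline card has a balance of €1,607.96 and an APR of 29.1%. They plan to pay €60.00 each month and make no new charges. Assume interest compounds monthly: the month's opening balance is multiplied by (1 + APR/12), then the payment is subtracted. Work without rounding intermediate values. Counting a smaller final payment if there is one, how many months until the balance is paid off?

44 months

Monthly rate r = 29.1%/12 = 2.425% = 0.02425.
Recurrence: B ← B·(1+r) − €60.00.
Month 1: interest €38.99; balance after payment €1,586.95.
Month 2: interest €38.48; balance after payment €1,565.44.
Closed form: n = −ln(1 − rB₀/P)/ln(1+r) = −ln(0.35012)/ln(1.02425) ≈ 43.801, so the balance reaches zero during payment 44.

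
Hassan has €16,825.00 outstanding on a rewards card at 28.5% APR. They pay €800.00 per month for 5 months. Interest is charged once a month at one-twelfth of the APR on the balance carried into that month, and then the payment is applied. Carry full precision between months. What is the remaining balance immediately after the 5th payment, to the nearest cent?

Monthly rate r = 28.5%/12 = 2.375% = 0.02375.
Each month: B ← B·(1+r) − €800.00.
Month 1: interest €399.59; balance after payment €16,424.59.
Month 2: interest €390.08; balance after payment €16,014.68.
Month 3: interest €380.35; balance after payment €15,595.03.
Month 4: interest €370.38; balance after payment €15,165.41.
Month 5: interest €360.18; balance after payment €14,725.59.

€14,725.59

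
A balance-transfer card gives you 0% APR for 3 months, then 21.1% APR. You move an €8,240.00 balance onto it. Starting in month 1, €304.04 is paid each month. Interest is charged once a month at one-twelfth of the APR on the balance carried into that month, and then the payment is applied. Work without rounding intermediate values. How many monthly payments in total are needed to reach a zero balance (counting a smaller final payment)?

Promo months 1–3 at r₀ = 0%/12 = 0; months 4+ at r₁ = 21.1%/12 = 0.0175833.
After month 3 (no interest yet): B = €8,240.00 − 3·€304.04 = €7,327.88.
Then at r₁ with €304.04/mo: n₂ = −ln(1 − r₁·B/P)/ln(1+r₁) ≈ 31.63 → 32 more payments.

35 payments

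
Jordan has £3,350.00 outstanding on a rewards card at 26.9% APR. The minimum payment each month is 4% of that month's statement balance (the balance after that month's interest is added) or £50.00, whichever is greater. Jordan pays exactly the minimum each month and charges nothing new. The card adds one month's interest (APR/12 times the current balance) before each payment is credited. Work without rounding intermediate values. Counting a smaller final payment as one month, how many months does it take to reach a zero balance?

90 months

Monthly rate r = 26.9%/12 = 2.24167% = 0.0224167.
While 4% of the post-interest balance exceeds £50.00, each month B ← (B·(1+r))·(1 − 0.04), i.e. B shrinks by the factor (1+r)·0.96 = 0.98152.
This holds for months 1–55. Entering month 56 the balance is £1,200.88; 4% of the post-interest balance is now below £50.00, so the flat £50.00 minimum applies from here.
From month 56 a fixed £50.00 at rate r clears £1,200.88 in 35 more payments. Total: 55 + 35 = 90 months.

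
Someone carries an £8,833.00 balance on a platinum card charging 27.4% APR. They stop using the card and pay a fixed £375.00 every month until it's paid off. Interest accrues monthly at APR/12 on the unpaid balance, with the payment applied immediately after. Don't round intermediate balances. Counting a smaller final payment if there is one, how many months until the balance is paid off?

35 payments

Monthly rate r = 27.4%/12 = 2.28333% = 0.0228333.
Recurrence: B ← B·(1+r) − £375.00.
Month 1: interest £201.69; balance after payment £8,659.69.
Month 2: interest £197.73; balance after payment £8,482.42.
Closed form: n = −ln(1 − rB₀/P)/ln(1+r) = −ln(0.46217)/ln(1.02283) ≈ 34.187, so the balance reaches zero during payment 35.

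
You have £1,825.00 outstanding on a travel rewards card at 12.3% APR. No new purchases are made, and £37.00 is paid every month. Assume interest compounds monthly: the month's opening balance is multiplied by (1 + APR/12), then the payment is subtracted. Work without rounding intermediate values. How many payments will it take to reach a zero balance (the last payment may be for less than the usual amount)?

70 payments

Monthly rate r = 12.3%/12 = 1.025% = 0.01025.
Recurrence: B ← B·(1+r) − £37.00.
Month 1: interest £18.71; balance after payment £1,806.71.
Month 2: interest £18.52; balance after payment £1,788.22.
Closed form: n = −ln(1 − rB₀/P)/ln(1+r) = −ln(0.49443)/ln(1.01025) ≈ 69.069, so the balance reaches zero during payment 70.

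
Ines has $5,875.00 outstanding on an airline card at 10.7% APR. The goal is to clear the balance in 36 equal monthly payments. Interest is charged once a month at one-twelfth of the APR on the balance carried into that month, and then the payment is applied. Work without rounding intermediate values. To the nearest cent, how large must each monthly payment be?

$191.51

Monthly rate r = 10.7%/12 = 0.891667% = 0.00891667.
Level-payment amortization: P = B₀·r / (1 − (1+r)^(−n)) = 5875.00·0.00891667 / (1 − 1.00892^(−36)).
Denominator 1 − (1+r)^(−36) = 0.273543974.
P = 52.3854 / 0.273543974 ≈ 191.51.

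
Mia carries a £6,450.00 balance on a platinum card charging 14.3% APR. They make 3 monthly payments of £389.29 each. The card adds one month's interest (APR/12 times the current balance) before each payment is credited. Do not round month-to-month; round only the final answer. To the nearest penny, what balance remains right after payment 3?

Monthly rate r = 14.3%/12 = 1.19167% = 0.0119167.
Each month: B ← B·(1+r) − £389.29.
Month 1: interest £76.86; balance after payment £6,137.57.
Month 2: interest £73.14; balance after payment £5,821.42.
Month 3: interest £69.37; balance after payment £5,501.50.

£5,501.50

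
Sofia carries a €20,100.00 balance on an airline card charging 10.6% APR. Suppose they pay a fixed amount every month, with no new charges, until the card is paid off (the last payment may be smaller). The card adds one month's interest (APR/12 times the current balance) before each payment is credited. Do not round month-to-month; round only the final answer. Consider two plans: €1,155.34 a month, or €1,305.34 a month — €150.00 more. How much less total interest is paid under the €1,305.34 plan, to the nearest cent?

Monthly rate r = 10.6%/12 = 0.883333% = 0.00883333.
At €1,155.34/mo: n = ⌈−ln(1 − rB₀/P)/ln(1+r)⌉ = 19 payments (last €1,123.77); total interest = total paid − €20,100.00 = €1,819.89.
At €1,305.34/mo: 17 payments (last €816.33); total interest €1,601.77.
Interest saved = €1,819.89 − €1,601.77 = €218.12.

€218.12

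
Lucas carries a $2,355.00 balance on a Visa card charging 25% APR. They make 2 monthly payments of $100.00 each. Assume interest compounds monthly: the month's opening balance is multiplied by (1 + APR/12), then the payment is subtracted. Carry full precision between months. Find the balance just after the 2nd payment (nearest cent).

$2,252.06

Monthly rate r = 25%/12 = 2.08333% = 0.0208333.
Each month: B ← B·(1+r) − $100.00.
Month 1: interest $49.06; balance after payment $2,304.06.
Month 2: interest $48.00; balance after payment $2,252.06.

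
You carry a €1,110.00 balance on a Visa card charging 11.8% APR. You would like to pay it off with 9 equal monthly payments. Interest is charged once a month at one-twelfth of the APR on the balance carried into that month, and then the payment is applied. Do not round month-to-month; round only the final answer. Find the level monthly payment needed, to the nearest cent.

Monthly rate r = 11.8%/12 = 0.983333% = 0.00983333.
Level-payment amortization: P = B₀·r / (1 − (1+r)^(−n)) = 1110.00·0.00983333 / (1 − 1.00983^(−9)).
Denominator 1 − (1+r)^(−9) = 0.0843011242.
P = 10.915 / 0.0843011242 ≈ 129.48.

€129.48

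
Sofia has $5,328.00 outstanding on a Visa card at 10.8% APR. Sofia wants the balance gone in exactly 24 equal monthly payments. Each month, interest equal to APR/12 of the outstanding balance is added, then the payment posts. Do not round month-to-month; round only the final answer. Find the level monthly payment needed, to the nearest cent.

Monthly rate r = 10.8%/12 = 0.9% = 0.009.
Level-payment amortization: P = B₀·r / (1 − (1+r)^(−n)) = 5328.00·0.009 / (1 − 1.009^(−24)).
Denominator 1 − (1+r)^(−24) = 0.193485815.
P = 47.952 / 0.193485815 ≈ 247.83.

$247.83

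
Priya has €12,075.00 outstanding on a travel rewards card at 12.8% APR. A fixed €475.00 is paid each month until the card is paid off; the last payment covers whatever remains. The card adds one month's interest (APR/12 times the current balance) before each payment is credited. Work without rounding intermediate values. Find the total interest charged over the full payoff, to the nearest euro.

Monthly rate r = 12.8%/12 = 1.06667% = 0.0106667.
Payoff takes n = ⌈−ln(1 − rB₀/P)/ln(1+r)⌉ = ⌈29.811⌉ = 30 payments; the last is €385.53.
Total paid = 29·€475.00 + €385.53 = €14,160.53.
Total interest = total paid − principal = €14,160.53 − €12,075.00 = €2,085.53.

€2,086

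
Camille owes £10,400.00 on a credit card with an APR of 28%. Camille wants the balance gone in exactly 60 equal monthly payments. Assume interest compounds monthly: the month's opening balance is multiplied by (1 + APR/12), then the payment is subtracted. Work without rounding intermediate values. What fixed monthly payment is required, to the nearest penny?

£323.81

Monthly rate r = 28%/12 = 2.33333% = 0.0233333.
Level-payment amortization: P = B₀·r / (1 − (1+r)^(−n)) = 10400.00·0.0233333 / (1 − 1.02333^(−60)).
Denominator 1 − (1+r)^(−60) = 0.749404796.
P = 242.667 / 0.749404796 ≈ 323.81.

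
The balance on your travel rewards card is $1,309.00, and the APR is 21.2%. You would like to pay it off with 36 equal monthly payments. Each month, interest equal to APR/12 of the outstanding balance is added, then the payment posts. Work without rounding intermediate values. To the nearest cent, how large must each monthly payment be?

$49.45

Monthly rate r = 21.2%/12 = 1.76667% = 0.0176667.
Level-payment amortization: P = B₀·r / (1 − (1+r)^(−n)) = 1309.00·0.0176667 / (1 − 1.01767^(−36)).
Denominator 1 − (1+r)^(−36) = 0.467646376.
P = 23.1257 / 0.467646376 ≈ 49.45.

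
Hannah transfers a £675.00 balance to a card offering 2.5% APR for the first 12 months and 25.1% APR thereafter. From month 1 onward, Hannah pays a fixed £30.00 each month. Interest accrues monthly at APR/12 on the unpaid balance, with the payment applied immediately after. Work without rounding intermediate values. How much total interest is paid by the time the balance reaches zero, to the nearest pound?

£61

Promo months 1–12 at r₀ = 2.5%/12 = 0.00208333; months 13+ at r₁ = 25.1%/12 = 0.0209167.
After month 12: iterate B ← B·(1+r₀) − £30.00 for 12 months → £327.92.
Then at r₁ with £30.00/mo: n₂ = −ln(1 − r₁·B/P)/ln(1+r₁) ≈ 12.54 → 13 more payments.
Total paid = 24·£30.00 + £16.27 = £736.27; interest = £736.27 − £675.00 = £61.27.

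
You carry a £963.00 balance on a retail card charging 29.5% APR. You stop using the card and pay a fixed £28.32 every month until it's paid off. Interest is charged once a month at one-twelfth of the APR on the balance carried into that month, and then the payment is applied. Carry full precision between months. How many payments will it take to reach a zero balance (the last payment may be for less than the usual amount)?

75 payments

Monthly rate r = 29.5%/12 = 2.45833% = 0.0245833.
Recurrence: B ← B·(1+r) − £28.32.
Month 1: interest £23.67; balance after payment £958.35.
Month 2: interest £23.56; balance after payment £953.59.
Closed form: n = −ln(1 − rB₀/P)/ln(1+r) = −ln(0.16406)/ln(1.02458) ≈ 74.426, so the balance reaches zero during payment 75.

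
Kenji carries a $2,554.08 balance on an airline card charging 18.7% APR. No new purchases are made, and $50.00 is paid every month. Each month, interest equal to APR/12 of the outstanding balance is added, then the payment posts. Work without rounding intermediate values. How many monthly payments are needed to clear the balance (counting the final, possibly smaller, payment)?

103 months

Monthly rate r = 18.7%/12 = 1.55833% = 0.0155833.
Recurrence: B ← B·(1+r) − $50.00.
Month 1: interest $39.80; balance after payment $2,543.88.
Month 2: interest $39.64; balance after payment $2,533.52.
Closed form: n = −ln(1 − rB₀/P)/ln(1+r) = −ln(0.20398)/ln(1.01558) ≈ 102.808, so the balance reaches zero during payment 103.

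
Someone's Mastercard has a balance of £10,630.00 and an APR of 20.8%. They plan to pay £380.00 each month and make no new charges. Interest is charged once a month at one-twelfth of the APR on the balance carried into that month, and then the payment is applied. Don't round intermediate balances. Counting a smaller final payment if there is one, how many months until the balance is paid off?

39 months

Monthly rate r = 20.8%/12 = 1.73333% = 0.0173333.
Recurrence: B ← B·(1+r) − £380.00.
Month 1: interest £184.25; balance after payment £10,434.25.
Month 2: interest £180.86; balance after payment £10,235.11.
Closed form: n = −ln(1 − rB₀/P)/ln(1+r) = −ln(0.51512)/ln(1.01733) ≈ 38.601, so the balance reaches zero during payment 39.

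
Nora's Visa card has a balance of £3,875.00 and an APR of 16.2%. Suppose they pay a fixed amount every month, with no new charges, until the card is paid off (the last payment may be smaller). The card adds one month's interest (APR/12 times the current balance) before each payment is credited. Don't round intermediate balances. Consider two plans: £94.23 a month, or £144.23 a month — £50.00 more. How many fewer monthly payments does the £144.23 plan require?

27 fewer payments

Monthly rate r = 16.2%/12 = 1.35% = 0.0135.
At £94.23/mo: n = ⌈−ln(1 − rB₀/P)/ln(1+r)⌉ = 61 payments (last £38.48); total interest = total paid − £3,875.00 = £1,817.28.
At £144.23/mo: 34 payments (last £86.26); total interest £970.85.
Payments saved = 61 − 34 = 27.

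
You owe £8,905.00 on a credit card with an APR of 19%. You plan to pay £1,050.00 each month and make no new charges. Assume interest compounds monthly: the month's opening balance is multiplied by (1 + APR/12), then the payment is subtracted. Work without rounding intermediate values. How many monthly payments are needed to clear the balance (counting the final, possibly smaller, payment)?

10 payments

Monthly rate r = 19%/12 = 1.58333% = 0.0158333.
Recurrence: B ← B·(1+r) − £1,050.00.
Month 1: interest £141.00; balance after payment £7,996.00.
Month 2: interest £126.60; balance after payment £7,072.60.
Closed form: n = −ln(1 − rB₀/P)/ln(1+r) = −ln(0.86572)/ln(1.01583) ≈ 9.179, so the balance reaches zero during payment 10.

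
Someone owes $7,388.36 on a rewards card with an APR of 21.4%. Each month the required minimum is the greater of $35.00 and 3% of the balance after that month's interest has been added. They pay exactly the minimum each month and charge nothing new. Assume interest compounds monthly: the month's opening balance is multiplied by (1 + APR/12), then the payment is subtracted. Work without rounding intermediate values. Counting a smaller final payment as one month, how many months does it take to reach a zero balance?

Monthly rate r = 21.4%/12 = 1.78333% = 0.0178333.
While 3% of the post-interest balance exceeds $35.00, each month B ← (B·(1+r))·(1 − 0.03), i.e. B shrinks by the factor (1+r)·0.97 = 0.9873.
This holds for months 1–146. Entering month 147 the balance is $1,142.92; 3% of the post-interest balance is now below $35.00, so the flat $35.00 minimum applies from here.
From month 147 a fixed $35.00 at rate r clears $1,142.92 in 50 more payments. Total: 146 + 50 = 196 months.

196 months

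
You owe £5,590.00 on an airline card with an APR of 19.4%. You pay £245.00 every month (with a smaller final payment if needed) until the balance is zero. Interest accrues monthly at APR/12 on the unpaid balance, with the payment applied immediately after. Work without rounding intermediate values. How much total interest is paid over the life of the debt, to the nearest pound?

Monthly rate r = 19.4%/12 = 1.61667% = 0.0161667.
Payoff takes n = ⌈−ln(1 − rB₀/P)/ln(1+r)⌉ = ⌈28.698⌉ = 29 payments; the last is £171.32.
Total paid = 28·£245.00 + £171.32 = £7,031.32.
Total interest = total paid − principal = £7,031.32 − £5,590.00 = £1,441.32.

£1,441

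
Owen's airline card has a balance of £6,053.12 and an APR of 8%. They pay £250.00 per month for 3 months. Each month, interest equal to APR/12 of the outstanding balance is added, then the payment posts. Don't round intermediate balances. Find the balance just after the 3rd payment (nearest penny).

£5,419.98

Monthly rate r = 8%/12 = 0.666667% = 0.00666667.
Each month: B ← B·(1+r) − £250.00.
Month 1: interest £40.35; balance after payment £5,843.47.
Month 2: interest £38.96; balance after payment £5,632.43.
Month 3: interest £37.55; balance after payment £5,419.98.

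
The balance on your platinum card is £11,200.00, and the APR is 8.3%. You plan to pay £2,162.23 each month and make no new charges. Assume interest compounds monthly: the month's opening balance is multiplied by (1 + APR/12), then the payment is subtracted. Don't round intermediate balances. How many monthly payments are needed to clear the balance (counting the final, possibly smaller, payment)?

Monthly rate r = 8.3%/12 = 0.691667% = 0.00691667.
Recurrence: B ← B·(1+r) − £2,162.23.
Month 1: interest £77.47; balance after payment £9,115.24.
Month 2: interest £63.05; balance after payment £7,016.05.
Month 3: interest £48.53; balance after payment £4,902.35.
Month 4: interest £33.91; balance after payment £2,774.03.
Month 5: interest £19.19; balance after payment £630.99.
Month 6: interest £4.36; balance after payment £0.00.

6 payments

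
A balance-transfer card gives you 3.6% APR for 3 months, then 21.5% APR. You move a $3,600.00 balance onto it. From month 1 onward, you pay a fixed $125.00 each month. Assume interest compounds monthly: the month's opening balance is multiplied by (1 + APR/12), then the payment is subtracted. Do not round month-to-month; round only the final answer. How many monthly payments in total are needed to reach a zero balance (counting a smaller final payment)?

Promo months 1–3 at r₀ = 3.6%/12 = 0.003; months 4+ at r₁ = 21.5%/12 = 0.0179167.
After month 3: iterate B ← B·(1+r₀) − $125.00 for 3 months → $3,256.37.
Then at r₁ with $125.00/mo: n₂ = −ln(1 − r₁·B/P)/ln(1+r₁) ≈ 35.41 → 36 more payments.

39 payments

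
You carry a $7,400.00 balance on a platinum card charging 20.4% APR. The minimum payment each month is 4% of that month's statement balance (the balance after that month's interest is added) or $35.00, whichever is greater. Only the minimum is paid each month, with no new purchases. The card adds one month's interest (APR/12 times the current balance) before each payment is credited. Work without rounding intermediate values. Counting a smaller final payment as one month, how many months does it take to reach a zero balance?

Monthly rate r = 20.4%/12 = 1.7% = 0.017.
While 4% of the post-interest balance exceeds $35.00, each month B ← (B·(1+r))·(1 − 0.04), i.e. B shrinks by the factor (1+r)·0.96 = 0.97632.
This holds for months 1–90. Entering month 91 the balance is $856.11; 4% of the post-interest balance is now below $35.00, so the flat $35.00 minimum applies from here.
From month 91 a fixed $35.00 at rate r clears $856.11 in 32 more payments. Total: 90 + 32 = 122 months.

122 months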